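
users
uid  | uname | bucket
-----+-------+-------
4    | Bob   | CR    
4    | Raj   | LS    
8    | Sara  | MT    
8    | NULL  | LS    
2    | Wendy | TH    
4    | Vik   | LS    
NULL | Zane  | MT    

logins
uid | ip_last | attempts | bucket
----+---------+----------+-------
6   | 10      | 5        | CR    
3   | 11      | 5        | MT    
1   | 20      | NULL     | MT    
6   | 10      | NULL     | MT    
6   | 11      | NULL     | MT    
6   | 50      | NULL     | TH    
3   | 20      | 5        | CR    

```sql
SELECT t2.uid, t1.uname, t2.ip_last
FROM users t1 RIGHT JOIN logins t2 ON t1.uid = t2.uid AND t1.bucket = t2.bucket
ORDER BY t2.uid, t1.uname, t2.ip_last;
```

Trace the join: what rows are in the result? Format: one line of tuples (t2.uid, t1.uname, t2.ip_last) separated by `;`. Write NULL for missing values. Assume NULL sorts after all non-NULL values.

(1, NULL, 20); (3, NULL, 11); (3, NULL, 20); (6, NULL, 10); (6, NULL, 10); (6, NULL, 11); (6, NULL, 50)

RIGHT JOIN keeps every row from `logins`; unmatched rows get NULL for `users`'s columns.
Matching on t1.uid = t2.uid AND t1.bucket = t2.bucket. A NULL in a compared column never satisfies the condition.
Matched pairs: 0; unmatched t2 rows kept: 7.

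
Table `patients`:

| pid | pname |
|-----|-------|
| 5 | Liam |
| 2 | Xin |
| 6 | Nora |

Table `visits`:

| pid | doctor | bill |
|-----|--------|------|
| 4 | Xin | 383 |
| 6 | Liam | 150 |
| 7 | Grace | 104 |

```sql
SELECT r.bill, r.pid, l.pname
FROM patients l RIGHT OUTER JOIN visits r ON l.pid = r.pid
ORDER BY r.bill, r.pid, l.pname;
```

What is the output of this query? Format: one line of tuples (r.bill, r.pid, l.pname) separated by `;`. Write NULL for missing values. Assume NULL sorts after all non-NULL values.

(104, 7, NULL); (150, 6, Nora); (383, 4, NULL)

RIGHT JOIN keeps every row from `visits`; unmatched rows get NULL for `patients`'s columns.
Matching on l.pid = r.pid.
Matched pairs: 1; unmatched r rows kept: 2.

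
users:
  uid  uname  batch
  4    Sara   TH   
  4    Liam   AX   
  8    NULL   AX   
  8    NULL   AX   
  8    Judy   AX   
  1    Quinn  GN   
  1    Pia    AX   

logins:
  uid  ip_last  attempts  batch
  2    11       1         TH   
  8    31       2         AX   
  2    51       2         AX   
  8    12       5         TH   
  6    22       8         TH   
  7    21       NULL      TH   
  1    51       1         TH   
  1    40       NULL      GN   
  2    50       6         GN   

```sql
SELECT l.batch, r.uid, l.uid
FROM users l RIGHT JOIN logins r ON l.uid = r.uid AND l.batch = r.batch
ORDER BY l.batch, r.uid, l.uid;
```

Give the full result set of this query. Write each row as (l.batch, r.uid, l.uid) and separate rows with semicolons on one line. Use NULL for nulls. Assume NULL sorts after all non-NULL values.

RIGHT JOIN keeps every row from `logins`; unmatched rows get NULL for `users`'s columns.
Matching on l.uid = r.uid AND l.batch = r.batch.
Matched pairs: 4; unmatched r rows kept: 7.

(AX, 8, 8); (AX, 8, 8); (AX, 8, 8); (GN, 1, 1); (NULL, 1, NULL); (NULL, 2, NULL); (NULL, 2, NULL); (NULL, 2, NULL); (NULL, 6, NULL); (NULL, 7, NULL); (NULL, 8, NULL)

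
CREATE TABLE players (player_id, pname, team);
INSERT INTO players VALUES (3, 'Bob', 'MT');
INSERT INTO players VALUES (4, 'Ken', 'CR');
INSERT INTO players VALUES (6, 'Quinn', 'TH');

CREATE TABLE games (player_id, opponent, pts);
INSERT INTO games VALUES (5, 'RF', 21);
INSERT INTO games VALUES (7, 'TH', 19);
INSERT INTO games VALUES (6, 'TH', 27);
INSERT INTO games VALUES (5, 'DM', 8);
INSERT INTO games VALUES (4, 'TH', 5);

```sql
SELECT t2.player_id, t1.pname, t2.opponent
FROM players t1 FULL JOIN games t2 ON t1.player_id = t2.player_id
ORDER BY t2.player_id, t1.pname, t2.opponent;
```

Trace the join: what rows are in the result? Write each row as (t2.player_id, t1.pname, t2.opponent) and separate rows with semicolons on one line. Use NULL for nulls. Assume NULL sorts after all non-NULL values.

FULL OUTER JOIN keeps every row from both sides; unmatched rows get NULL for the other side's columns.
Matching on t1.player_id = t2.player_id.
Matched pairs: 2; unmatched t1 rows kept: 1; unmatched t2 rows kept: 3.

(4, Ken, TH); (5, NULL, DM); (5, NULL, RF); (6, Quinn, TH); (7, NULL, TH); (NULL, Bob, NULL)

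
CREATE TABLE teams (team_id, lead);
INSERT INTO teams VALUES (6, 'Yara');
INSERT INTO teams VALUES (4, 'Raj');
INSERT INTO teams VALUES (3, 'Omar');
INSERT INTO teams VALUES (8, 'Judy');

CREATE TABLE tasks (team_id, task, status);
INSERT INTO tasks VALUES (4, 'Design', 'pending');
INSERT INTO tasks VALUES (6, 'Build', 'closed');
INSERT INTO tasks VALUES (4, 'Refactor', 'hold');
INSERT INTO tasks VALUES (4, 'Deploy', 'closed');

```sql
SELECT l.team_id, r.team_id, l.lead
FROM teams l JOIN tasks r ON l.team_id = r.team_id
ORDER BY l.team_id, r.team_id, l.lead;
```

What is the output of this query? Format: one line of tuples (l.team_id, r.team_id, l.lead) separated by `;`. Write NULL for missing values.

INNER JOIN keeps only pairs where the ON condition holds.
Matching on l.team_id = r.team_id.
Matched pairs: 4.

(4, 4, Raj); (4, 4, Raj); (4, 4, Raj); (6, 6, Yara)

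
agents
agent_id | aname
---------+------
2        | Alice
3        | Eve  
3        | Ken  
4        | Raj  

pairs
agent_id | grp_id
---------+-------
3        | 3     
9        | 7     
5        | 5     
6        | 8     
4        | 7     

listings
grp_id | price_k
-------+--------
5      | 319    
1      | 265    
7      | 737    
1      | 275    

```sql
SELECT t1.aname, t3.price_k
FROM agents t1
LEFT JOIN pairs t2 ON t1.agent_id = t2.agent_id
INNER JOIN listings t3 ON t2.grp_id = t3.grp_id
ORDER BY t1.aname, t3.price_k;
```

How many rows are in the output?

1

Joins associate left-to-right: agents LEFT JOIN pairs on agent_id gives 4 intermediate row(s).
Then INNER JOIN `listings t3` on grp_id: keep only rows whose t2.grp_id appears in t3.
Result: 1 row(s).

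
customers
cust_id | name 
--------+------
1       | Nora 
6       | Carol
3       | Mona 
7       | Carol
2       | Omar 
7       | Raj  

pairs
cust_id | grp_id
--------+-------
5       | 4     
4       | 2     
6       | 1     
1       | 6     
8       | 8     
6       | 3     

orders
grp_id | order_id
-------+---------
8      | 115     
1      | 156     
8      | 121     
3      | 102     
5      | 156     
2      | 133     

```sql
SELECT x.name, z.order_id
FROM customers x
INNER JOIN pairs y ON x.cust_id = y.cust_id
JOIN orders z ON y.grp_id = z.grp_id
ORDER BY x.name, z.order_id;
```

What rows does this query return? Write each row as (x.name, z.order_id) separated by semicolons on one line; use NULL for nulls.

Evaluate left to right. First `customers x INNER JOIN pairs y` on cust_id: 3 row(s).
Then INNER JOIN `orders z` on grp_id: keep only rows whose y.grp_id appears in z.

(Carol, 102); (Carol, 156)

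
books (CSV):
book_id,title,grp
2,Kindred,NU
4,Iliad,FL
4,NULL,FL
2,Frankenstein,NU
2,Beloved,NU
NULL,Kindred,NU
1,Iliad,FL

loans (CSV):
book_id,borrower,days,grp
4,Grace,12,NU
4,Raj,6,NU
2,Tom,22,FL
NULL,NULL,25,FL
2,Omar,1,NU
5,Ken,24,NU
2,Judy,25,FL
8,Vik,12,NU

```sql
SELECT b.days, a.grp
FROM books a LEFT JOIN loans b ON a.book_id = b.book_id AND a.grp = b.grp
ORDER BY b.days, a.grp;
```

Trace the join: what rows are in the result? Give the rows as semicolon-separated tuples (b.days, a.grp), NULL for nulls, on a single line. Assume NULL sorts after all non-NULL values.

(1, NU); (1, NU); (1, NU); (NULL, FL); (NULL, FL); (NULL, FL); (NULL, NU)

LEFT JOIN keeps every row from `books`; unmatched rows get NULL for `loans`'s columns.
Matching on a.book_id = b.book_id AND a.grp = b.grp. A NULL in a compared column never satisfies the condition.
Matched pairs: 3; unmatched a rows kept: 4.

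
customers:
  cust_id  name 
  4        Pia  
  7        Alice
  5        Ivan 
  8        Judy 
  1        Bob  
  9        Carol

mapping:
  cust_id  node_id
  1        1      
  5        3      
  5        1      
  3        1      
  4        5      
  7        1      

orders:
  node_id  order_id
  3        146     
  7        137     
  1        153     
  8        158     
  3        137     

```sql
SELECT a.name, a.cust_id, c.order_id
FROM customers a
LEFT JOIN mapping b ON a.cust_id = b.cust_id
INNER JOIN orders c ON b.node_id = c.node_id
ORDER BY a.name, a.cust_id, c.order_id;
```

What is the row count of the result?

Evaluate left to right. First `customers a LEFT JOIN mapping b` on cust_id: 7 row(s).
Then INNER JOIN `orders c` on node_id: keep only rows whose b.node_id appears in c.
Result: 5 row(s).

5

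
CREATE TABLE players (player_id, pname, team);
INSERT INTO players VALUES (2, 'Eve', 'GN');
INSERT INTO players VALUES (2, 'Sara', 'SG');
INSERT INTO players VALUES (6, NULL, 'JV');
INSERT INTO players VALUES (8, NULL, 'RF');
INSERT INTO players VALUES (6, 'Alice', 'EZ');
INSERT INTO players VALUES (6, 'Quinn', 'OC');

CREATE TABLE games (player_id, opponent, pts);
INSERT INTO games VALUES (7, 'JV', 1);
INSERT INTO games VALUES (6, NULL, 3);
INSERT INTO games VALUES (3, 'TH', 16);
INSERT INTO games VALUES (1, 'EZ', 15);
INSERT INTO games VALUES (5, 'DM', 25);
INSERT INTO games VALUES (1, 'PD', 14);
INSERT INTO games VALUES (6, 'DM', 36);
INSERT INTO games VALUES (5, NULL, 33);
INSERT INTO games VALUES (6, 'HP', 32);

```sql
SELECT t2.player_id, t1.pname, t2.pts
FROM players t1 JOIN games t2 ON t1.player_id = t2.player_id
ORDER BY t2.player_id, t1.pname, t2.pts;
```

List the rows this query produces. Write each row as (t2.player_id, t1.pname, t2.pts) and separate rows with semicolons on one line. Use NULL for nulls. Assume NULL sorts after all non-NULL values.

INNER JOIN keeps only pairs where the ON condition holds.
Matching on t1.player_id = t2.player_id.
- player_id=2: no matching t2 row, dropped.
- player_id=2: no matching t2 row, dropped.
- player_id=6: 3 matching t2 row(s), so 3 row(s) emitted.
- player_id=8: no matching t2 row, dropped.
- player_id=6: 3 matching t2 row(s), so 3 row(s) emitted.
- player_id=6: 3 matching t2 row(s), so 3 row(s) emitted.
After projecting and ordering:
t2.player_id | t1.pname | t2.pts
6 | Alice | 3
6 | Alice | 32
6 | Alice | 36
6 | Quinn | 3
6 | Quinn | 32
6 | Quinn | 36
6 | NULL | 3
6 | NULL | 32
6 | NULL | 36

(6, Alice, 3); (6, Alice, 32); (6, Alice, 36); (6, Quinn, 3); (6, Quinn, 32); (6, Quinn, 36); (6, NULL, 3); (6, NULL, 32); (6, NULL, 36)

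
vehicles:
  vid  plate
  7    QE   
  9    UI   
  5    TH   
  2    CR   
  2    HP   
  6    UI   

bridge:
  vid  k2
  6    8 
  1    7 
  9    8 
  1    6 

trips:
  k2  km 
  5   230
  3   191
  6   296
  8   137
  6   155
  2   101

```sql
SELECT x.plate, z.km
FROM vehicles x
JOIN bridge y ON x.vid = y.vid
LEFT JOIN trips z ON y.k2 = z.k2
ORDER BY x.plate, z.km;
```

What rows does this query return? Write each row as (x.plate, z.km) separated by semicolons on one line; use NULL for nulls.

(UI, 137); (UI, 137)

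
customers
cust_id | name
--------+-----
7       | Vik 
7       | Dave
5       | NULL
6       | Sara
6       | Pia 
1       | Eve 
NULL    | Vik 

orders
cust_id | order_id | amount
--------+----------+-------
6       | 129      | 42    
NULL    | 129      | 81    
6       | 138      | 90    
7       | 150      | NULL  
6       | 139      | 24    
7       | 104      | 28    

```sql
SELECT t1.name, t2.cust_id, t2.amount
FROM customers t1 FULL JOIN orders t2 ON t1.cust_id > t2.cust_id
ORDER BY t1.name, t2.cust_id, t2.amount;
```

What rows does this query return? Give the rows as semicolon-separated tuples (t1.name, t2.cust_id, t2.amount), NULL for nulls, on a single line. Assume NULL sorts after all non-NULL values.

FULL OUTER JOIN keeps every row from both sides; unmatched rows get NULL for the other side's columns.
Matching on t1.cust_id > t2.cust_id. A NULL in a compared column never satisfies the condition.
Matched pairs: 6; unmatched t1 rows kept: 5; unmatched t2 rows kept: 3.

(Dave, 6, 24); (Dave, 6, 42); (Dave, 6, 90); (Eve, NULL, NULL); (Pia, NULL, NULL); (Sara, NULL, NULL); (Vik, 6, 24); (Vik, 6, 42); (Vik, 6, 90); (Vik, NULL, NULL); (NULL, 7, 28); (NULL, 7, NULL); (NULL, NULL, 81); (NULL, NULL, NULL)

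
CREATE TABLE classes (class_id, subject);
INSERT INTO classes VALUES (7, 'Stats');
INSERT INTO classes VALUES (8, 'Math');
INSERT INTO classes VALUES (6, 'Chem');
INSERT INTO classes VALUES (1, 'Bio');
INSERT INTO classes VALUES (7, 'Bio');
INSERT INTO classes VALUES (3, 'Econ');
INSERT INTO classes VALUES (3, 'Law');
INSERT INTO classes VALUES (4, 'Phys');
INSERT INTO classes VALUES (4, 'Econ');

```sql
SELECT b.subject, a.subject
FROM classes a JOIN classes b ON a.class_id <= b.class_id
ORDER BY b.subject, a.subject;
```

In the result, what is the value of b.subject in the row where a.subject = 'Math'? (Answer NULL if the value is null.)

Math

INNER JOIN keeps only pairs where the ON condition holds.
Matching on a.class_id <= b.class_id.
- class_id=7: 3 matching b row(s), so 3 row(s) emitted.
- class_id=8: 1 matching b row(s), so 1 row(s) emitted.
- class_id=6: 4 matching b row(s), so 4 row(s) emitted.
- class_id=1: 9 matching b row(s), so 9 row(s) emitted.
- class_id=7: 3 matching b row(s), so 3 row(s) emitted.
- class_id=3: 8 matching b row(s), so 8 row(s) emitted.
- class_id=3: 8 matching b row(s), so 8 row(s) emitted.
- class_id=4: 6 matching b row(s), so 6 row(s) emitted.
- class_id=4: 6 matching b row(s), so 6 row(s) emitted.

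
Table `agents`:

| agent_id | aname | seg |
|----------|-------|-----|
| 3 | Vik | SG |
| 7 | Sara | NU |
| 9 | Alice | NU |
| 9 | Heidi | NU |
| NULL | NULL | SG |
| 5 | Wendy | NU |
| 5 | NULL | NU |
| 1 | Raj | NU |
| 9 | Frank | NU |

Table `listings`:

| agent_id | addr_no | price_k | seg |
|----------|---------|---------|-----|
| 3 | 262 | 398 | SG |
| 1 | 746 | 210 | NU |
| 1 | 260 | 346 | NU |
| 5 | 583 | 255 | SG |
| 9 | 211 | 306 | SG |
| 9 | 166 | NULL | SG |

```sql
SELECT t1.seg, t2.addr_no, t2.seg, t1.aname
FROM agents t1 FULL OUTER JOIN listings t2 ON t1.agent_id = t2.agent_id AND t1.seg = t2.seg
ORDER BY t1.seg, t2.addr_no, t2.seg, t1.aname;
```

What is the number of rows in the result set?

FULL OUTER JOIN keeps every row from both sides; unmatched rows get NULL for the other side's columns.
Matching on t1.agent_id = t2.agent_id AND t1.seg = t2.seg. A NULL in a compared column never satisfies the condition.
- agent_id=3, seg=SG: 1 matching t2 row(s), so 1 row(s) emitted.
- agent_id=7, seg=NU: no t2 row matches, row kept with t2 columns NULL.
- agent_id=9, seg=NU: no t2 row matches, row kept with t2 columns NULL.
- agent_id=9, seg=NU: no t2 row matches, row kept with t2 columns NULL.
- agent_id=NULL, seg=SG: no t2 row matches, row kept with t2 columns NULL.
- agent_id=5, seg=NU: no t2 row matches, row kept with t2 columns NULL.
- agent_id=5, seg=NU: no t2 row matches, row kept with t2 columns NULL.
- agent_id=1, seg=NU: 2 matching t2 row(s), so 2 row(s) emitted.
- agent_id=9, seg=NU: no t2 row matches, row kept with t2 columns NULL.
- 3 t2 row(s) had no t1 match → kept, t1 columns NULL.
Total: 3 matched + 10 padded = 13 rows.

13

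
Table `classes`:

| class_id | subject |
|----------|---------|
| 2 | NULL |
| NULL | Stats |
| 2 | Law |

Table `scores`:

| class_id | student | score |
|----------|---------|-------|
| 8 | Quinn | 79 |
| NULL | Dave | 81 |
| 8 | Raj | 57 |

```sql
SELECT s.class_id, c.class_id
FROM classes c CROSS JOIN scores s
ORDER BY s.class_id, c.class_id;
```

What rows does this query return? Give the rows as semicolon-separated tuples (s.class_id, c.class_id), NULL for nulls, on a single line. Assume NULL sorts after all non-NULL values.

(8, 2); (8, 2); (8, 2); (8, 2); (8, NULL); (8, NULL); (NULL, 2); (NULL, 2); (NULL, NULL)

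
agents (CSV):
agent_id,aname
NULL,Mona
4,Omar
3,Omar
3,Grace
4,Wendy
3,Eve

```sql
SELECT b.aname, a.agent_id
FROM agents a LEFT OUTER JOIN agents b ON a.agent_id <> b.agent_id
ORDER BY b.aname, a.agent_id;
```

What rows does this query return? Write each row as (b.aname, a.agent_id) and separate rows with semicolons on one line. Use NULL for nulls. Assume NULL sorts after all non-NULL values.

(Eve, 4); (Eve, 4); (Grace, 4); (Grace, 4); (Omar, 3); (Omar, 3); (Omar, 3); (Omar, 4); (Omar, 4); (Wendy, 3); (Wendy, 3); (Wendy, 3); (NULL, NULL)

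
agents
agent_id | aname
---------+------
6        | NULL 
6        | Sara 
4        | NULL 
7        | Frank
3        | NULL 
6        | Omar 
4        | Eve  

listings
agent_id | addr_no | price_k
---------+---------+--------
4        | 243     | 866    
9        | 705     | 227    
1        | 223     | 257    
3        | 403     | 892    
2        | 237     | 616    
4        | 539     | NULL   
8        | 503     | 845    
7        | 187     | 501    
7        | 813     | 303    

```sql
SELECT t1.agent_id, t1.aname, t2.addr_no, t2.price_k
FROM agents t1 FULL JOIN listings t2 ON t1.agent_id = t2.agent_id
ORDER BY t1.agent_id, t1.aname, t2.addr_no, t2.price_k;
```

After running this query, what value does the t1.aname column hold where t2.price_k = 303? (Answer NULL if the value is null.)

FULL OUTER JOIN keeps every row from both sides; unmatched rows get NULL for the other side's columns.
Matching on t1.agent_id = t2.agent_id.
Matched pairs: 7; unmatched t1 rows kept: 3; unmatched t2 rows kept: 4.

Frank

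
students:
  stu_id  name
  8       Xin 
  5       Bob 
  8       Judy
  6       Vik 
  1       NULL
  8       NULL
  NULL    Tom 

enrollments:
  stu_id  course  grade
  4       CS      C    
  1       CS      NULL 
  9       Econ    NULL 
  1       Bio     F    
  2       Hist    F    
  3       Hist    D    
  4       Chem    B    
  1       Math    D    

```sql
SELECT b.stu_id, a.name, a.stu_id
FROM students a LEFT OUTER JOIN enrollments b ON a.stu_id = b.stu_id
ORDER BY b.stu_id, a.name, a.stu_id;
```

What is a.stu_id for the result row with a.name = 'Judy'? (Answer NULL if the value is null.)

LEFT JOIN keeps every row from `students`; unmatched rows get NULL for `enrollments`'s columns.
Matching on a.stu_id = b.stu_id. A NULL in a compared column never satisfies the condition.
- a[0] stu_id=8 → no match; kept with NULLs on the b side.
- a[1] stu_id=5 → no match; kept with NULLs on the b side.
- a[2] stu_id=8 → no match; kept with NULLs on the b side.
- a[3] stu_id=6 → no match; kept with NULLs on the b side.
- a[4] stu_id=1 → 3 match(es) in b → 3 row(s).
- a[5] stu_id=8 → no match; kept with NULLs on the b side.
- a[6] stu_id=NULL → no match; kept with NULLs on the b side.

8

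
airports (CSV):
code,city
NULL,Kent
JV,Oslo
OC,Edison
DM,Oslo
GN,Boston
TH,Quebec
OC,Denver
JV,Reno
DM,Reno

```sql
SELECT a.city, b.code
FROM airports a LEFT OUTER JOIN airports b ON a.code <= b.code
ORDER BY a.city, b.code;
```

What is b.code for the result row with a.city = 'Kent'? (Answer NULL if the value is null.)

LEFT JOIN keeps every row from `airports a`; unmatched rows get NULL for `airports b`'s columns.
Matching on a.code <= b.code. A NULL in a compared column never satisfies the condition.
- code=NULL: no b row matches, row kept with b columns NULL.
- code=JV: 5 matching b row(s), so 5 row(s) emitted.
- code=OC: 3 matching b row(s), so 3 row(s) emitted.
- code=DM: 8 matching b row(s), so 8 row(s) emitted.
- code=GN: 6 matching b row(s), so 6 row(s) emitted.
- code=TH: 1 matching b row(s), so 1 row(s) emitted.
- code=OC: 3 matching b row(s), so 3 row(s) emitted.
- code=JV: 5 matching b row(s), so 5 row(s) emitted.
- code=DM: 8 matching b row(s), so 8 row(s) emitted.

NULL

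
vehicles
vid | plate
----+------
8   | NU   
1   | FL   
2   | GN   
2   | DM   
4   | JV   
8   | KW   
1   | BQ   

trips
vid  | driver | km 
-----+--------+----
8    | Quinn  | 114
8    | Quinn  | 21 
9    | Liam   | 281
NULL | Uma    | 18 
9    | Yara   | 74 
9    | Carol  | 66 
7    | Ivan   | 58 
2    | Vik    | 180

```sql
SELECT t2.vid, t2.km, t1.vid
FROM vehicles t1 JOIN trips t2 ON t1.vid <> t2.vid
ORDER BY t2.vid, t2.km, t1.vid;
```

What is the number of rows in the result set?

43

INNER JOIN keeps only pairs where the ON condition holds.
Matching on t1.vid <> t2.vid. A NULL in a compared column never satisfies the condition.
Matched pairs: 43.
Total: 43 rows.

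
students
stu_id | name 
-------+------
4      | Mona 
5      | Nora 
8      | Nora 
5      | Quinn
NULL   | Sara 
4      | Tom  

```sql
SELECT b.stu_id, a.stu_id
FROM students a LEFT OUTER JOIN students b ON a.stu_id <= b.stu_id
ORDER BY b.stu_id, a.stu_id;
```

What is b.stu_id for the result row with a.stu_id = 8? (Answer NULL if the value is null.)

LEFT JOIN keeps every row from `students a`; unmatched rows get NULL for `students b`'s columns.
Matching on a.stu_id <= b.stu_id. A NULL in a compared column never satisfies the condition.
Matched pairs: 17; unmatched a rows kept: 1.

8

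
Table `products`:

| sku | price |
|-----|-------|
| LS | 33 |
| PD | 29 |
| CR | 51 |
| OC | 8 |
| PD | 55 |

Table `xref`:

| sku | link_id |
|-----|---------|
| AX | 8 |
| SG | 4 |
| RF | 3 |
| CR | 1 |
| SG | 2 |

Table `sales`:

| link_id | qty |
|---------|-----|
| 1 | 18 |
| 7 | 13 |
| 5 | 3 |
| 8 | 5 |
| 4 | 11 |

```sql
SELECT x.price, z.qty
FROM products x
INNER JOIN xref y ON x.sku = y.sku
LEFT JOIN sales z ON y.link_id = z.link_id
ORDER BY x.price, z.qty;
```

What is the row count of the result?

1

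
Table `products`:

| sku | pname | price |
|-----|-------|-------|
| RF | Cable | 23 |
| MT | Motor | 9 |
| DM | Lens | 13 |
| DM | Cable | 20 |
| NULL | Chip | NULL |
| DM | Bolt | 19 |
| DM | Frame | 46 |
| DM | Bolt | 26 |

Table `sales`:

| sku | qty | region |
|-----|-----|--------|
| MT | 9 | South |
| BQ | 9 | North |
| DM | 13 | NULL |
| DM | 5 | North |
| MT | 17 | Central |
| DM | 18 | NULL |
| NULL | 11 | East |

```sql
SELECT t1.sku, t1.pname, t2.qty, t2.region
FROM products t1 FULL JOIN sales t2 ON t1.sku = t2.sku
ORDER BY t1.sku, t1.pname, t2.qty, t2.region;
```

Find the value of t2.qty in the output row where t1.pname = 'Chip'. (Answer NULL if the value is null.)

NULL

FULL OUTER JOIN keeps every row from both sides; unmatched rows get NULL for the other side's columns.
Matching on t1.sku = t2.sku. A NULL in a compared column never satisfies the condition.
Matched pairs: 17; unmatched t1 rows kept: 2; unmatched t2 rows kept: 2.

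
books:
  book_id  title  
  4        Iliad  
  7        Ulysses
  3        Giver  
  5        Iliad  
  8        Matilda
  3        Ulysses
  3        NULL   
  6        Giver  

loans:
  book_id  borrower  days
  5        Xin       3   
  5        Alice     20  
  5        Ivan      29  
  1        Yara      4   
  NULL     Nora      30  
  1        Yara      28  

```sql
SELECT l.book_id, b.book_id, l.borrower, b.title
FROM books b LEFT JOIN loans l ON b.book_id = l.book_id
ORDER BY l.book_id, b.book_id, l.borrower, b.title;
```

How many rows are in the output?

10

LEFT JOIN keeps every row from `books`; unmatched rows get NULL for `loans`'s columns.
Matching on b.book_id = l.book_id. A NULL in a compared column never satisfies the condition.
- b row (book_id=4): no match → kept, l columns NULL.
- b row (book_id=7): no match → kept, l columns NULL.
- b row (book_id=3): no match → kept, l columns NULL.
- b row (book_id=5): matches 3 l row(s) → 3 output row(s).
- b row (book_id=8): no match → kept, l columns NULL.
- b row (book_id=3): no match → kept, l columns NULL.
- b row (book_id=3): no match → kept, l columns NULL.
- b row (book_id=6): no match → kept, l columns NULL.
Total: 3 matched + 7 padded = 10 rows.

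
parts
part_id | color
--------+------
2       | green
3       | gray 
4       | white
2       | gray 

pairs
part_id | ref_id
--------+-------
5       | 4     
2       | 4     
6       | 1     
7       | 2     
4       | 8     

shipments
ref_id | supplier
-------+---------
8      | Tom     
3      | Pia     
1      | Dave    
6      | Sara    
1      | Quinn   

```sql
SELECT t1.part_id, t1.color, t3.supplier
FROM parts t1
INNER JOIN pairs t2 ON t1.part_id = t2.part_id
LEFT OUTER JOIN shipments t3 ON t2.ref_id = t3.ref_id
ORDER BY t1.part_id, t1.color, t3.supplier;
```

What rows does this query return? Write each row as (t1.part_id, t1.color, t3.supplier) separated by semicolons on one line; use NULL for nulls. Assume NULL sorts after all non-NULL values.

Step 1 — t1 INNER JOIN t2 on part_id → 3 row(s).
Then LEFT JOIN `shipments t3` on ref_id: each of those 3 rows is kept; rows whose t2.ref_id has no match in t3 get NULL for t3's columns.

(2, gray, NULL); (2, green, NULL); (4, white, Tom)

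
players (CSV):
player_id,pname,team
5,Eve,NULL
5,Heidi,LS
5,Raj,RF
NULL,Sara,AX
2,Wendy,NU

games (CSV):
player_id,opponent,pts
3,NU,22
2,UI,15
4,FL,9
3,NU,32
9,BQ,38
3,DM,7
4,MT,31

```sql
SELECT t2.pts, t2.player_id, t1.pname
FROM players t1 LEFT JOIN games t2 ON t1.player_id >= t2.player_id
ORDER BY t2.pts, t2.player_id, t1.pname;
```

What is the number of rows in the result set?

20

LEFT JOIN keeps every row from `players`; unmatched rows get NULL for `games`'s columns.
Matching on t1.player_id >= t2.player_id. A NULL in a compared column never satisfies the condition.
Matched pairs: 19; unmatched t1 rows kept: 1.
Total: 19 matched + 1 padded = 20 rows.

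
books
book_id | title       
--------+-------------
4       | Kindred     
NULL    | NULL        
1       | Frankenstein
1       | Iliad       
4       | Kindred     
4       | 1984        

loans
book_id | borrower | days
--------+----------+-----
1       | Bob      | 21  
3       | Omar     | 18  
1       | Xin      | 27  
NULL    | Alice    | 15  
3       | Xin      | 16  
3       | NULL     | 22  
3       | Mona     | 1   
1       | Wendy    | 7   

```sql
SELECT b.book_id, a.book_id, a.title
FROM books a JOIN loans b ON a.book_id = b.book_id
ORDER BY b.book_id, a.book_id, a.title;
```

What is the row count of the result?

6

INNER JOIN keeps only pairs where the ON condition holds.
Matching on a.book_id = b.book_id. A NULL in a compared column never satisfies the condition.
- a row (book_id=4): no match → dropped.
- a row (book_id=NULL): no match → dropped.
- a row (book_id=1): matches 3 b row(s) → 3 output row(s).
- a row (book_id=1): matches 3 b row(s) → 3 output row(s).
- a row (book_id=4): no match → dropped.
- a row (book_id=4): no match → dropped.
Total: 6 rows.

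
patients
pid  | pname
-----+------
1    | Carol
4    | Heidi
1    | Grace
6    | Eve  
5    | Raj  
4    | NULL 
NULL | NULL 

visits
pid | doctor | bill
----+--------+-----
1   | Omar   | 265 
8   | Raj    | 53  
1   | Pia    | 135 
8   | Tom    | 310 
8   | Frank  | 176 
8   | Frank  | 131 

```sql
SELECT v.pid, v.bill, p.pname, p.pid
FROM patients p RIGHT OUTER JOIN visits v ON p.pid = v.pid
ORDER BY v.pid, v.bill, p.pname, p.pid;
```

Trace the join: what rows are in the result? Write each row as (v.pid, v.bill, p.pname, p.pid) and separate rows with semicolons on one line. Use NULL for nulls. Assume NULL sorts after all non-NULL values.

(1, 135, Carol, 1); (1, 135, Grace, 1); (1, 265, Carol, 1); (1, 265, Grace, 1); (8, 53, NULL, NULL); (8, 131, NULL, NULL); (8, 176, NULL, NULL); (8, 310, NULL, NULL)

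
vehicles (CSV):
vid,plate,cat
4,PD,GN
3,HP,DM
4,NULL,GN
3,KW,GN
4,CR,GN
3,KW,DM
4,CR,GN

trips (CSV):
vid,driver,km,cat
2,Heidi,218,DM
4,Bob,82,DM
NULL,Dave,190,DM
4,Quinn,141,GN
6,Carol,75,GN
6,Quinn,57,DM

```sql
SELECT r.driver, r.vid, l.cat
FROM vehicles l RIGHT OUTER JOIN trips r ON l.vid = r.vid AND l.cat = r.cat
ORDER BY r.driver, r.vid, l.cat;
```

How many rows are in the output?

RIGHT JOIN keeps every row from `trips`; unmatched rows get NULL for `vehicles`'s columns.
Matching on l.vid = r.vid AND l.cat = r.cat. A NULL in a compared column never satisfies the condition.
- l row (vid=4, cat=GN): matches 1 r row(s) → 1 output row(s).
- l row (vid=3, cat=DM): no match.
- l row (vid=4, cat=GN): matches 1 r row(s) → 1 output row(s).
- l row (vid=3, cat=GN): no match.
- l row (vid=4, cat=GN): matches 1 r row(s) → 1 output row(s).
- l row (vid=3, cat=DM): no match.
- l row (vid=4, cat=GN): matches 1 r row(s) → 1 output row(s).
- plus 5 unmatched r row(s), each kept with NULL l columns.
Total: 4 matched + 5 padded = 9 rows.

9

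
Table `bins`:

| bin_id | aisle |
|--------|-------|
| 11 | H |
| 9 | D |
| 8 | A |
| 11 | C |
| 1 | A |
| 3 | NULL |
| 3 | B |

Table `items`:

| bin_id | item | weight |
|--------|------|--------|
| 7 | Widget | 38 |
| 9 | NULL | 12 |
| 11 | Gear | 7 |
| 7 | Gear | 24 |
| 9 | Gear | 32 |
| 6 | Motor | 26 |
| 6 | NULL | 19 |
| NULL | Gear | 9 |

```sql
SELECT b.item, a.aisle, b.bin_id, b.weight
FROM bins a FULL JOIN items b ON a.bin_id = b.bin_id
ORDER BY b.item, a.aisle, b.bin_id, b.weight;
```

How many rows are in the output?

13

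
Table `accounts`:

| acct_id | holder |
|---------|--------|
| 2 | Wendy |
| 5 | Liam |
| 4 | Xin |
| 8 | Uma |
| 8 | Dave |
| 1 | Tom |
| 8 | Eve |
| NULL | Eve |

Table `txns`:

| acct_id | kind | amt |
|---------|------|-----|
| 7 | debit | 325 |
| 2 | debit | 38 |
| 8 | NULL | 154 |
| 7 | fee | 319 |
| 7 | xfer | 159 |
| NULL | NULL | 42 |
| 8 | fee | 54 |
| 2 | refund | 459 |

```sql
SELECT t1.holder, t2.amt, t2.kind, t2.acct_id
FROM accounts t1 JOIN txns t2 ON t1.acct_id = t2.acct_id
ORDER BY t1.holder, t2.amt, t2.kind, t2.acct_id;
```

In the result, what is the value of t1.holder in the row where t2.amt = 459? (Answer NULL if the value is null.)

Wendy

INNER JOIN keeps only pairs where the ON condition holds.
Matching on t1.acct_id = t2.acct_id. A NULL in a compared column never satisfies the condition.
- t1 (acct_id=2) pairs with 2 row(s) of t2.
- t1 (acct_id=5) has no partner → excluded.
- t1 (acct_id=4) has no partner → excluded.
- t1 (acct_id=8) pairs with 2 row(s) of t2.
- t1 (acct_id=8) pairs with 2 row(s) of t2.
- t1 (acct_id=1) has no partner → excluded.
- t1 (acct_id=8) pairs with 2 row(s) of t2.
- t1 (acct_id=NULL) has no partner → excluded.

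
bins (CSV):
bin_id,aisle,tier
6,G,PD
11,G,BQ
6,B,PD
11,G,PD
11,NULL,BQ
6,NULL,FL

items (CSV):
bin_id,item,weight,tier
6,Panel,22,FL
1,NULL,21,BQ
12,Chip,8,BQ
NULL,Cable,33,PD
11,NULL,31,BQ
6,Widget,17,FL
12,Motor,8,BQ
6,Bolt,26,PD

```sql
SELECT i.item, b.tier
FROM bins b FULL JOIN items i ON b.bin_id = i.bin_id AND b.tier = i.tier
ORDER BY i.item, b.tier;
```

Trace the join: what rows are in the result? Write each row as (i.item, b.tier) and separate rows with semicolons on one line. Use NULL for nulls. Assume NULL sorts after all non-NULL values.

(Bolt, PD); (Bolt, PD); (Cable, NULL); (Chip, NULL); (Motor, NULL); (Panel, FL); (Widget, FL); (NULL, BQ); (NULL, BQ); (NULL, PD); (NULL, NULL)

FULL OUTER JOIN keeps every row from both sides; unmatched rows get NULL for the other side's columns.
Matching on b.bin_id = i.bin_id AND b.tier = i.tier. A NULL in a compared column never satisfies the condition.
Matched pairs: 6; unmatched b rows kept: 1; unmatched i rows kept: 4.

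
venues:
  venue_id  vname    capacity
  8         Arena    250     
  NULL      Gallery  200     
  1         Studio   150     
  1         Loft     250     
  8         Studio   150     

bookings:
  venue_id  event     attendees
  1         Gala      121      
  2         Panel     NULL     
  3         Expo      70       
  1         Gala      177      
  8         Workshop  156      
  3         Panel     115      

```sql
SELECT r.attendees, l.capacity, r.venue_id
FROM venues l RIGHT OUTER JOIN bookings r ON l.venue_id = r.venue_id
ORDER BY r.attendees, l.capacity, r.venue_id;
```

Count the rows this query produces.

RIGHT JOIN keeps every row from `bookings`; unmatched rows get NULL for `venues`'s columns.
Matching on l.venue_id = r.venue_id. A NULL in a compared column never satisfies the condition.
- l (venue_id=8) pairs with 1 row(s) of r.
- l (venue_id=NULL) has no partner in r.
- l (venue_id=1) pairs with 2 row(s) of r.
- l (venue_id=1) pairs with 2 row(s) of r.
- l (venue_id=8) pairs with 1 row(s) of r.
- 3 r row(s) had no l match → kept, l columns NULL.
Total: 6 matched + 3 padded = 9 rows.

9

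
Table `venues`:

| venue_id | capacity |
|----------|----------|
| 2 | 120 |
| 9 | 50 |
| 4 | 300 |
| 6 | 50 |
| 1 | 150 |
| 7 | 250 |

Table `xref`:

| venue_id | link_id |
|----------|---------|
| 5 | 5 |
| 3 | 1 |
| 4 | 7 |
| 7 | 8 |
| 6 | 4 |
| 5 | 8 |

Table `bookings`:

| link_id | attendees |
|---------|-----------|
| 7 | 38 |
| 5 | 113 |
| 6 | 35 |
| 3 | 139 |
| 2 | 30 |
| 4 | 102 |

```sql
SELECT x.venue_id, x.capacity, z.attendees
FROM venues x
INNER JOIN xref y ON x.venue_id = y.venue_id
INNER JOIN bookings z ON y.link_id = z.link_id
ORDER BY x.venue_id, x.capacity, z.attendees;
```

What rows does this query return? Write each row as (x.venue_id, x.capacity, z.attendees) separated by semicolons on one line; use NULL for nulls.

(4, 300, 38); (6, 50, 102)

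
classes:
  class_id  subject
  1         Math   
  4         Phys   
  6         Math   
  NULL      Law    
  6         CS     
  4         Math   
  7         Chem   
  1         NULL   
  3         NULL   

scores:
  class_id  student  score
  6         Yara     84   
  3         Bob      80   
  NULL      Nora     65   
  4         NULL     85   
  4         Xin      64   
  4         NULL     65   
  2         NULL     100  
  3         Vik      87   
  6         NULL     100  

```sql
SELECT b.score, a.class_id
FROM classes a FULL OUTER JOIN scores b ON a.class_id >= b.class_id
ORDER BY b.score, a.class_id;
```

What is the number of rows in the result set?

FULL OUTER JOIN keeps every row from both sides; unmatched rows get NULL for the other side's columns.
Matching on a.class_id >= b.class_id. A NULL in a compared column never satisfies the condition.
- a[0] class_id=1 → no match; kept with NULLs on the b side.
- a[1] class_id=4 → 6 match(es) in b → 6 row(s).
- a[2] class_id=6 → 8 match(es) in b → 8 row(s).
- a[3] class_id=NULL → no match; kept with NULLs on the b side.
- a[4] class_id=6 → 8 match(es) in b → 8 row(s).
- a[5] class_id=4 → 6 match(es) in b → 6 row(s).
- a[6] class_id=7 → 8 match(es) in b → 8 row(s).
- a[7] class_id=1 → no match; kept with NULLs on the b side.
- a[8] class_id=3 → 3 match(es) in b → 3 row(s).
- 1 row(s) from b found no a partner → padded with NULL.
Total: 39 matched + 4 padded = 43 rows.

43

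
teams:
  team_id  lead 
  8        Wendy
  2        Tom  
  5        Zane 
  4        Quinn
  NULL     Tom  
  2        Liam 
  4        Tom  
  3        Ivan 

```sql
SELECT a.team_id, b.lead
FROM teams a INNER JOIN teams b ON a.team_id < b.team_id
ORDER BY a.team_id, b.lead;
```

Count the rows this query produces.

19

INNER JOIN keeps only pairs where the ON condition holds.
Matching on a.team_id < b.team_id. A NULL in a compared column never satisfies the condition.
Matched pairs: 19.
Total: 19 rows.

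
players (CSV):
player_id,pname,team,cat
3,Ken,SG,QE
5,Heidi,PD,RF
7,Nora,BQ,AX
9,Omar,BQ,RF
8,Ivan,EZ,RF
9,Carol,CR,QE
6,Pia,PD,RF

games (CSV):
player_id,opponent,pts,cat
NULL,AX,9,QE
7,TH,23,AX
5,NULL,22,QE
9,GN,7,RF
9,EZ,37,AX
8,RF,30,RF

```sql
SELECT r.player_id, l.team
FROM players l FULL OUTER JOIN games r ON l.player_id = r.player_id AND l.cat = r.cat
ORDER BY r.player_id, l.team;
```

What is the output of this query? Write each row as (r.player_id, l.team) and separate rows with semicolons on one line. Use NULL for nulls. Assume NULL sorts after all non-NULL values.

FULL OUTER JOIN keeps every row from both sides; unmatched rows get NULL for the other side's columns.
Matching on l.player_id = r.player_id AND l.cat = r.cat. A NULL in a compared column never satisfies the condition.
- l (player_id=3, cat=QE) has no partner → padded with NULL.
- l (player_id=5, cat=RF) has no partner → padded with NULL.
- l (player_id=7, cat=AX) pairs with 1 row(s) of r.
- l (player_id=9, cat=RF) pairs with 1 row(s) of r.
- l (player_id=8, cat=RF) pairs with 1 row(s) of r.
- l (player_id=9, cat=QE) has no partner → padded with NULL.
- l (player_id=6, cat=RF) has no partner → padded with NULL.
- 3 row(s) from r found no l partner → padded with NULL.
After projecting and ordering:
r.player_id | l.team
5 | NULL
7 | BQ
8 | EZ
9 | BQ
9 | NULL
NULL | CR
NULL | PD
NULL | PD
NULL | SG
NULL | NULL

(5, NULL); (7, BQ); (8, EZ); (9, BQ); (9, NULL); (NULL, CR); (NULL, PD); (NULL, PD); (NULL, SG); (NULL, NULL)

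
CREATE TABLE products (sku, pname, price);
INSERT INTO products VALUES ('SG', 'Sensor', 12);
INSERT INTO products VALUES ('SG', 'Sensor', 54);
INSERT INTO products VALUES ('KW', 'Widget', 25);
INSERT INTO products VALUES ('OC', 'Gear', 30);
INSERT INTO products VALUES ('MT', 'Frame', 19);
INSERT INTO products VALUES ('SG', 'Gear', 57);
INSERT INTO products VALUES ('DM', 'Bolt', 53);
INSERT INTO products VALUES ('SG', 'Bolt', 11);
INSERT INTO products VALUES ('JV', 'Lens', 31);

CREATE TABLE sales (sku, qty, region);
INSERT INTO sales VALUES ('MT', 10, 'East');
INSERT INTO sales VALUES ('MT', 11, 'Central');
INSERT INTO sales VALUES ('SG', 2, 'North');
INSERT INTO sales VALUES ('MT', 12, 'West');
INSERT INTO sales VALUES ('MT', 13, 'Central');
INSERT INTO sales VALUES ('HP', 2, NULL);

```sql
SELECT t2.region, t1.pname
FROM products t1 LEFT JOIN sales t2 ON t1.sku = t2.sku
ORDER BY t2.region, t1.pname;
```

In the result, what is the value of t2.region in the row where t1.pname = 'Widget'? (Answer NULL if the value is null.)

LEFT JOIN keeps every row from `products`; unmatched rows get NULL for `sales`'s columns.
Matching on t1.sku = t2.sku.
Matched pairs: 8; unmatched t1 rows kept: 4.

NULL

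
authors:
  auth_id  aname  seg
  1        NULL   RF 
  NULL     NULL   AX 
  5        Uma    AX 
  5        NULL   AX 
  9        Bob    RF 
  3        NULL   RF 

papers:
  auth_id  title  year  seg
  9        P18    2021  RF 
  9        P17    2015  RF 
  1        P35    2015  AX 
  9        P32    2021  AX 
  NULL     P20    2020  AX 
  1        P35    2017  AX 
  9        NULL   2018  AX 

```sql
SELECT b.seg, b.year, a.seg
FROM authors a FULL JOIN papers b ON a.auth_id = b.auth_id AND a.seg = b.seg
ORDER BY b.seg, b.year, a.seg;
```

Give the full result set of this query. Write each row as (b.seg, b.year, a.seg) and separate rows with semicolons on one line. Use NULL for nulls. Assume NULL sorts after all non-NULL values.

FULL OUTER JOIN keeps every row from both sides; unmatched rows get NULL for the other side's columns.
Matching on a.auth_id = b.auth_id AND a.seg = b.seg. A NULL in a compared column never satisfies the condition.
Matched pairs: 2; unmatched a rows kept: 5; unmatched b rows kept: 5.

(AX, 2015, NULL); (AX, 2017, NULL); (AX, 2018, NULL); (AX, 2020, NULL); (AX, 2021, NULL); (RF, 2015, RF); (RF, 2021, RF); (NULL, NULL, AX); (NULL, NULL, AX); (NULL, NULL, AX); (NULL, NULL, RF); (NULL, NULL, RF)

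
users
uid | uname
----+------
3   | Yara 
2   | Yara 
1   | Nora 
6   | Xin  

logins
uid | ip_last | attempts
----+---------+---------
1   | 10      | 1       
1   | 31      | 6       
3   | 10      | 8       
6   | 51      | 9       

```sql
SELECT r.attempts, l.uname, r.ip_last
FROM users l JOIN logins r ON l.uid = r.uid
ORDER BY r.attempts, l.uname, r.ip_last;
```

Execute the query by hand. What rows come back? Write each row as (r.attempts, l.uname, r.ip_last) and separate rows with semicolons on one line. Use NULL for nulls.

INNER JOIN keeps only pairs where the ON condition holds.
Matching on l.uid = r.uid.
- uid=3: 1 matching r row(s), so 1 row(s) emitted.
- uid=2: no matching r row, dropped.
- uid=1: 2 matching r row(s), so 2 row(s) emitted.
- uid=6: 1 matching r row(s), so 1 row(s) emitted.
After projecting and ordering:
r.attempts | l.uname | r.ip_last
1 | Nora | 10
6 | Nora | 31
8 | Yara | 10
9 | Xin | 51

(1, Nora, 10); (6, Nora, 31); (8, Yara, 10); (9, Xin, 51)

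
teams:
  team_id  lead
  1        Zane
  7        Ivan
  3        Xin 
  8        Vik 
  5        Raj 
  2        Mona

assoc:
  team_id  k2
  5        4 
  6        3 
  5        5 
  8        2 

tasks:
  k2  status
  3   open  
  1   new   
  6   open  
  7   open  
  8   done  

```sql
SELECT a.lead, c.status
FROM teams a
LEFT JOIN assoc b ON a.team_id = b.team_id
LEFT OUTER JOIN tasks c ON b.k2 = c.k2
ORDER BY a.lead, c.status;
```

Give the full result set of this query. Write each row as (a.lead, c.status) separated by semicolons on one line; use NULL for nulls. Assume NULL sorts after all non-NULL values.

Joins associate left-to-right: teams LEFT JOIN assoc on team_id gives 7 intermediate row(s).
Then LEFT JOIN `tasks c` on k2: each of those 7 rows is kept; rows whose b.k2 has no match in c get NULL for c's columns.

(Ivan, NULL); (Mona, NULL); (Raj, NULL); (Raj, NULL); (Vik, NULL); (Xin, NULL); (Zane, NULL)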